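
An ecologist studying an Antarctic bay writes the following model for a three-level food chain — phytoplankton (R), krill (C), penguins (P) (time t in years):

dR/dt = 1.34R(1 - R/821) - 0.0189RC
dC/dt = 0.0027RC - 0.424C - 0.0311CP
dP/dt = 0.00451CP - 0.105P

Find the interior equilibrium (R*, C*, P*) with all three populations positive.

From dP/dt = 0: 0.00451C* = 0.105, so C* = 23.3.
From dR/dt = 0: 1.34(1 - R*/821) = 0.0189·23.3, giving R* = 821·(1 - 0.328) = 551.
From dC/dt = 0: 0.0027·551 - 0.424 = 0.0311P*, so P* = 1.06/0.0311 = 34.2.

R* ≈ 551, C* ≈ 23.3, P* ≈ 34.2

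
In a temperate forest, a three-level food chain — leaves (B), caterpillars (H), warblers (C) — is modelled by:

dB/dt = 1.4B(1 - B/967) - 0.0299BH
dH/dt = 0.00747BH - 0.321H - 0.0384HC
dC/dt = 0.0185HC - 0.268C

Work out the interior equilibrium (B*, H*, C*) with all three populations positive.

B* ≈ 668, H* ≈ 14.5, C* ≈ 122

From dC/dt = 0: 0.0185H* = 0.268, so H* = 14.5.
From dB/dt = 0: 1.4(1 - B*/967) = 0.0299·14.5, giving B* = 967·(1 - 0.309) = 668.
From dH/dt = 0: 0.00747·668 - 0.321 = 0.0384C*, so C* = 4.67/0.0384 = 122.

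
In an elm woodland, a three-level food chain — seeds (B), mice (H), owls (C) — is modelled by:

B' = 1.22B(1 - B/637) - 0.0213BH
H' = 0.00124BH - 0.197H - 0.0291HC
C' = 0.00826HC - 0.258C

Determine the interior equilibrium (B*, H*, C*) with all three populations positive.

From dC/dt = 0: 0.00826H* = 0.258, so H* = 31.2.
From dB/dt = 0: 1.22(1 - B*/637) = 0.0213·31.2, giving B* = 637·(1 - 0.545) = 290.
From dH/dt = 0: 0.00124·290 - 0.197 = 0.0291C*, so C* = 0.162/0.0291 = 5.57.

B* ≈ 290, H* ≈ 31.2, C* ≈ 5.57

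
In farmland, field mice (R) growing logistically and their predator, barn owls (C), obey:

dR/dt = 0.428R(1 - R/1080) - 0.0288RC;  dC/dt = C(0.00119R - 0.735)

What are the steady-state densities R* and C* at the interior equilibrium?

From dC/dt = 0 with C > 0: 0.00119R* = 0.735, so R* = 618.
Substitute into dR/dt = 0: 0.428(1 - 618/1080) = 0.0288C*.
The bracket is 0.428, giving C* = 0.183/0.0288 = 6.36.

R* ≈ 618, C* ≈ 6.36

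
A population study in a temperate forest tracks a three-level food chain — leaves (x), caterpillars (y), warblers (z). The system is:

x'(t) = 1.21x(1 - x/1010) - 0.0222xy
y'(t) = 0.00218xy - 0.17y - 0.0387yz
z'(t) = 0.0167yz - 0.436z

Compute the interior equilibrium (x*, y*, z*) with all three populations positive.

x* ≈ 526, y* ≈ 26.1, z* ≈ 25.2

From dz/dt = 0: 0.0167y* = 0.436, so y* = 26.1.
From dx/dt = 0: 1.21(1 - x*/1010) = 0.0222·26.1, giving x* = 1010·(1 - 0.479) = 526.
From dy/dt = 0: 0.00218·526 - 0.17 = 0.0387z*, so z* = 0.977/0.0387 = 25.2.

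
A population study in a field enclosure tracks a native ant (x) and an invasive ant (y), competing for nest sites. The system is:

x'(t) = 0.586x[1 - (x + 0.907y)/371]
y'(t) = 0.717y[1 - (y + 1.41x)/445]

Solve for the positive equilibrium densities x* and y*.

x* ≈ 117, y* ≈ 280

Setting both brackets to zero gives the nullclines x + 0.907y = 371 and 1.41x + y = 445.
Substituting y = 445 - 1.41x into the first: x(1 - 0.907·1.41) = 371 - 0.907·445.
So x* = -32.6/-0.279 = 117, and then y* = 445 - 1.41·117 = 280.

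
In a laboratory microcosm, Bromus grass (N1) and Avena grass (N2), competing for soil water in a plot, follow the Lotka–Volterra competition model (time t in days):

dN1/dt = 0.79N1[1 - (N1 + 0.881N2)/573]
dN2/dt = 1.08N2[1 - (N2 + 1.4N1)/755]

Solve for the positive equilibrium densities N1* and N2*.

N1* ≈ 395, N2* ≈ 202

Setting both brackets to zero gives the nullclines N1 + 0.881N2 = 573 and 1.4N1 + N2 = 755.
Substituting N2 = 755 - 1.4N1 into the first: N1(1 - 0.881·1.4) = 573 - 0.881·755.
So N1* = -92.2/-0.233 = 395, and then N2* = 755 - 1.4·395 = 202.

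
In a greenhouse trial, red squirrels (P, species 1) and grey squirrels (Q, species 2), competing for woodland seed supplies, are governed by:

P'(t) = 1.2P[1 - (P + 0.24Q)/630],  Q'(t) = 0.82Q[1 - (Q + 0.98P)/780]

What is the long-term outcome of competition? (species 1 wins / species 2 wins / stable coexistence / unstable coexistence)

Compare the nullcline intercepts: K1/α12 = 630/0.24 = 2620 > K2 = 780; K2/α21 = 780/0.98 = 796 > K1 = 630.
Since both inequalities hold, each species can invade when rare, so the interior equilibrium is stable.

stable coexistence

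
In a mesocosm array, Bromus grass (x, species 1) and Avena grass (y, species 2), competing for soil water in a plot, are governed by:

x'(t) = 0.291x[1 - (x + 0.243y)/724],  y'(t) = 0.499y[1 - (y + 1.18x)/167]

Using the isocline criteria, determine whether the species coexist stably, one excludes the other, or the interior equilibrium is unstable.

Compare the nullcline intercepts: K1/α12 = 724/0.243 = 2980 > K2 = 167; K2/α21 = 167/1.18 = 142 < K1 = 724.
Since the inequalities point opposite ways, species 1 can invade but species 2 cannot.

species 1 excludes species 2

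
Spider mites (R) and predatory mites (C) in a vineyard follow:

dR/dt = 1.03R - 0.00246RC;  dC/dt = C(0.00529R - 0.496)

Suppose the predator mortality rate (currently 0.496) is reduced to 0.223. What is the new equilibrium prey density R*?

At the interior fixed point, setting dC/dt = 0 with C > 0 fixes R* = (predator death rate)/(RC coefficient) — independent of the other coefficients.
With the change, R* = 0.223/0.00529 = 42.2; it falls from 93.8.

R* ≈ 42.2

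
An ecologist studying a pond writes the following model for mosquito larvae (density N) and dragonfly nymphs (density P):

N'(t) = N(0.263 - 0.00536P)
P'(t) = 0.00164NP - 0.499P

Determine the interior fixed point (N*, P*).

N* ≈ 304, P* ≈ 49.1

Set dP/dt = 0 with P > 0: 0.00164N - 0.499 = 0, so N* = 0.499/0.00164 = 304.
Set dN/dt = 0 with N > 0: 0.263 - 0.00536P = 0, so P* = 0.263/0.00536 = 49.1.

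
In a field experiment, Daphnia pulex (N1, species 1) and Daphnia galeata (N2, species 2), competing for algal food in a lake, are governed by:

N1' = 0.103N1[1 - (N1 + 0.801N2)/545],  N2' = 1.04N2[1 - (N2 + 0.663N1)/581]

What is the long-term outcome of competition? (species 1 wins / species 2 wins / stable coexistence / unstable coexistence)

Compare the nullcline intercepts: K1/α12 = 545/0.801 = 680 > K2 = 581; K2/α21 = 581/0.663 = 876 > K1 = 545.
Since both inequalities hold, each species can invade when rare, so the interior equilibrium is stable.

stable coexistence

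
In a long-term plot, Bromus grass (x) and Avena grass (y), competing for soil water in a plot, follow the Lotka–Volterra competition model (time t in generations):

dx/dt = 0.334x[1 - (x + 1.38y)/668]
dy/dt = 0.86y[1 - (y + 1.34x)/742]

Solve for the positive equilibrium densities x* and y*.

x* ≈ 419, y* ≈ 180

Setting both brackets to zero gives the nullclines x + 1.38y = 668 and 1.34x + y = 742.
Substituting y = 742 - 1.34x into the first: x(1 - 1.38·1.34) = 668 - 1.38·742.
So x* = -356/-0.849 = 419, and then y* = 742 - 1.34·419 = 180.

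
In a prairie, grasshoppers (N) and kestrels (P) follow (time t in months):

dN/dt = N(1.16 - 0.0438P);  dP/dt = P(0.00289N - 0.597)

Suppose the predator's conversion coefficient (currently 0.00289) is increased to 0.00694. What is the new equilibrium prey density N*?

At the interior fixed point, setting dP/dt = 0 with P > 0 fixes N* = (predator death rate)/(NP coefficient) — independent of the other coefficients.
With the change, N* = 0.597/0.00694 = 86; it falls from 207.

N* ≈ 86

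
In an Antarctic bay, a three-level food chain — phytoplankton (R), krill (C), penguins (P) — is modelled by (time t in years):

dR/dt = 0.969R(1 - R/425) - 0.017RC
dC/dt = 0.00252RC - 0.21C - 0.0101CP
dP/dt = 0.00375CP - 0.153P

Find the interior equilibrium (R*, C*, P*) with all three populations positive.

From dP/dt = 0: 0.00375C* = 0.153, so C* = 40.8.
From dR/dt = 0: 0.969(1 - R*/425) = 0.017·40.8, giving R* = 425·(1 - 0.716) = 121.
From dC/dt = 0: 0.00252·121 - 0.21 = 0.0101P*, so P* = 0.0944/0.0101 = 9.35.

R* ≈ 121, C* ≈ 40.8, P* ≈ 9.35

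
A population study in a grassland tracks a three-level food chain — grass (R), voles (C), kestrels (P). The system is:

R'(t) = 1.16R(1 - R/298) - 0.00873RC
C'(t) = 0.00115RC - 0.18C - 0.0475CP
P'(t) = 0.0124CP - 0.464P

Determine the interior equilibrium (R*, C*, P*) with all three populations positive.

R* ≈ 214, C* ≈ 37.4, P* ≈ 1.39

From dP/dt = 0: 0.0124C* = 0.464, so C* = 37.4.
From dR/dt = 0: 1.16(1 - R*/298) = 0.00873·37.4, giving R* = 298·(1 - 0.282) = 214.
From dC/dt = 0: 0.00115·214 - 0.18 = 0.0475P*, so P* = 0.0662/0.0475 = 1.39.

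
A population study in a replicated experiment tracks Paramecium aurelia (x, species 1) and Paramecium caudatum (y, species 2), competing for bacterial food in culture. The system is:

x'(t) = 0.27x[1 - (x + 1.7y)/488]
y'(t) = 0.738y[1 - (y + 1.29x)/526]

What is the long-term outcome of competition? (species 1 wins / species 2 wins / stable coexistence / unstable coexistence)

unstable coexistence (outcome depends on initial conditions)

Compare the nullcline intercepts: K1/α12 = 488/1.7 = 287 < K2 = 526; K2/α21 = 526/1.29 = 408 < K1 = 488.
Since both are reversed, neither can invade when rare; the interior point is a saddle.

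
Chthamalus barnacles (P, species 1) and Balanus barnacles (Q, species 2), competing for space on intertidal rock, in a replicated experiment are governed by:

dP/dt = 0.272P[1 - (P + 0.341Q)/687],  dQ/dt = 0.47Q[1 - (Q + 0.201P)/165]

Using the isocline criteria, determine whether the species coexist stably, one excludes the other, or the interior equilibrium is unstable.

Compare the nullcline intercepts: K1/α12 = 687/0.341 = 2010 > K2 = 165; K2/α21 = 165/0.201 = 821 > K1 = 687.
Since both inequalities hold, each species can invade when rare, so the interior equilibrium is stable.

stable coexistence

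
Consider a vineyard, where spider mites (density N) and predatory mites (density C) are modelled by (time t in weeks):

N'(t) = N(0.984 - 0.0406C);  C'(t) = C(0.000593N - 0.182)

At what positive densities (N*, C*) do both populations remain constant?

N* ≈ 307, C* ≈ 24.2

Set dC/dt = 0 with C > 0: 0.000593N - 0.182 = 0, so N* = 0.182/0.000593 = 307.
Set dN/dt = 0 with N > 0: 0.984 - 0.0406C = 0, so C* = 0.984/0.0406 = 24.2.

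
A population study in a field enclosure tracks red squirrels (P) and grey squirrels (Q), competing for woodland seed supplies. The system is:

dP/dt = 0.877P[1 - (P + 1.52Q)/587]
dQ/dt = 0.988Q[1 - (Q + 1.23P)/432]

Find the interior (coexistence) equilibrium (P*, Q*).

P* ≈ 80.1, Q* ≈ 333

Setting both brackets to zero gives the nullclines P + 1.52Q = 587 and 1.23P + Q = 432.
Substituting Q = 432 - 1.23P into the first: P(1 - 1.52·1.23) = 587 - 1.52·432.
So P* = -69.6/-0.87 = 80.1, and then Q* = 432 - 1.23·80.1 = 333.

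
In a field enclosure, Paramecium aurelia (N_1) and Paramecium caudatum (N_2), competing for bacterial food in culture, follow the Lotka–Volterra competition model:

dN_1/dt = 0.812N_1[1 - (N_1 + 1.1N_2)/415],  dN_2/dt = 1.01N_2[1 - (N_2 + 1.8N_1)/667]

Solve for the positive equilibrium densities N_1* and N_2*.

N_1* ≈ 325, N_2* ≈ 81.6

Setting both brackets to zero gives the nullclines N_1 + 1.1N_2 = 415 and 1.8N_1 + N_2 = 667.
Substituting N_2 = 667 - 1.8N_1 into the first: N_1(1 - 1.1·1.8) = 415 - 1.1·667.
So N_1* = -319/-0.98 = 325, and then N_2* = 667 - 1.8·325 = 81.6.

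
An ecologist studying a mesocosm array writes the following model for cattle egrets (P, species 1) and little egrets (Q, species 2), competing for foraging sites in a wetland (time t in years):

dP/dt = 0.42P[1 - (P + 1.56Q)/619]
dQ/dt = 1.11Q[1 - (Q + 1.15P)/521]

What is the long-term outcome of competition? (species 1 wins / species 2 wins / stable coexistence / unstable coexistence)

unstable coexistence (outcome depends on initial conditions)

Compare the nullcline intercepts: K1/α12 = 619/1.56 = 397 < K2 = 521; K2/α21 = 521/1.15 = 453 < K1 = 619.
Since both are reversed, neither can invade when rare; the interior point is a saddle.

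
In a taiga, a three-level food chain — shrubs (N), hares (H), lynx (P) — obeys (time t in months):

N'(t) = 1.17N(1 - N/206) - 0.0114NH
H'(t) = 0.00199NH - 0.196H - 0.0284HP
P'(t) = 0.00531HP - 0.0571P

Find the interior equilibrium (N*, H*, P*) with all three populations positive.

From dP/dt = 0: 0.00531H* = 0.0571, so H* = 10.8.
From dN/dt = 0: 1.17(1 - N*/206) = 0.0114·10.8, giving N* = 206·(1 - 0.105) = 184.
From dH/dt = 0: 0.00199·184 - 0.196 = 0.0284P*, so P* = 0.171/0.0284 = 6.02.

N* ≈ 184, H* ≈ 10.8, P* ≈ 6.02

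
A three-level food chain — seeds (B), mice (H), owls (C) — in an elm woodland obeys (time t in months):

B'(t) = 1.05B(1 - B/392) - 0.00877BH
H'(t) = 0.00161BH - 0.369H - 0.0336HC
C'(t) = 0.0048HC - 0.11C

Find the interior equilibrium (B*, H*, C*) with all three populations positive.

From dC/dt = 0: 0.0048H* = 0.11, so H* = 22.9.
From dB/dt = 0: 1.05(1 - B*/392) = 0.00877·22.9, giving B* = 392·(1 - 0.191) = 317.
From dH/dt = 0: 0.00161·317 - 0.369 = 0.0336C*, so C* = 0.141/0.0336 = 4.21.

B* ≈ 317, H* ≈ 22.9, C* ≈ 4.21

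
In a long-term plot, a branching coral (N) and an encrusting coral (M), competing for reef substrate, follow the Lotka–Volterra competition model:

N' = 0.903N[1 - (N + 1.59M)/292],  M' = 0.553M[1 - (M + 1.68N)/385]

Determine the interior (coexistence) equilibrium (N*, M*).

Setting both brackets to zero gives the nullclines N + 1.59M = 292 and 1.68N + M = 385.
Substituting M = 385 - 1.68N into the first: N(1 - 1.59·1.68) = 292 - 1.59·385.
So N* = -320/-1.67 = 192, and then M* = 385 - 1.68·192 = 63.2.

N* ≈ 192, M* ≈ 63.2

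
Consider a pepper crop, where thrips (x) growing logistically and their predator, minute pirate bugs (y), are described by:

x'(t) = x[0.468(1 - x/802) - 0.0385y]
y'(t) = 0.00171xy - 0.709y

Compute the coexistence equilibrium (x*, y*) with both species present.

x* ≈ 415, y* ≈ 5.87

From dy/dt = 0 with y > 0: 0.00171x* = 0.709, so x* = 415.
Substitute into dx/dt = 0: 0.468(1 - 415/802) = 0.0385y*.
The bracket is 0.483, giving y* = 0.226/0.0385 = 5.87.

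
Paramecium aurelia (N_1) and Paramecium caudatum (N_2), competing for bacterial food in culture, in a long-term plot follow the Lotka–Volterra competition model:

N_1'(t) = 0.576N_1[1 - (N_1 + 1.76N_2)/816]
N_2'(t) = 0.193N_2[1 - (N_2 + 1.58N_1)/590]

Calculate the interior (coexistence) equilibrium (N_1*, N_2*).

Setting both brackets to zero gives the nullclines N_1 + 1.76N_2 = 816 and 1.58N_1 + N_2 = 590.
Substituting N_2 = 590 - 1.58N_1 into the first: N_1(1 - 1.76·1.58) = 816 - 1.76·590.
So N_1* = -222/-1.78 = 125, and then N_2* = 590 - 1.58·125 = 393.

N_1* ≈ 125, N_2* ≈ 393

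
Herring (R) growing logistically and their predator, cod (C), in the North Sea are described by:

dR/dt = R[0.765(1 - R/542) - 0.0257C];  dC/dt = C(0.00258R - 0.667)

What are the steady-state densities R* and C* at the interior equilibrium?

From dC/dt = 0 with C > 0: 0.00258R* = 0.667, so R* = 259.
Substitute into dR/dt = 0: 0.765(1 - 259/542) = 0.0257C*.
The bracket is 0.523, giving C* = 0.4/0.0257 = 15.6.

R* ≈ 259, C* ≈ 15.6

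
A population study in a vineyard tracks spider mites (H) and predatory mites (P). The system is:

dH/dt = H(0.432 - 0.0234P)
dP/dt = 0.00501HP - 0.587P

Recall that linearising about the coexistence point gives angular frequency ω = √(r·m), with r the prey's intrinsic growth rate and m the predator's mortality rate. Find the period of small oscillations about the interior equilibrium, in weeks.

Here r = 0.432 and m = 0.587, so r·m = 0.254.
ω = √0.254 = 0.504 per week, hence T = 2π/ω ≈ 12.5 weeks.

T ≈ 12.5 weeks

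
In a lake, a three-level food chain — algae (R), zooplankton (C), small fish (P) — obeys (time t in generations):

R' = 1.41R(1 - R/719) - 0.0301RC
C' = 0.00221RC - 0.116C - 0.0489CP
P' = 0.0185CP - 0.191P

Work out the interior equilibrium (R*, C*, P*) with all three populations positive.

R* ≈ 561, C* ≈ 10.3, P* ≈ 23

From dP/dt = 0: 0.0185C* = 0.191, so C* = 10.3.
From dR/dt = 0: 1.41(1 - R*/719) = 0.0301·10.3, giving R* = 719·(1 - 0.22) = 561.
From dC/dt = 0: 0.00221·561 - 0.116 = 0.0489P*, so P* = 1.12/0.0489 = 23.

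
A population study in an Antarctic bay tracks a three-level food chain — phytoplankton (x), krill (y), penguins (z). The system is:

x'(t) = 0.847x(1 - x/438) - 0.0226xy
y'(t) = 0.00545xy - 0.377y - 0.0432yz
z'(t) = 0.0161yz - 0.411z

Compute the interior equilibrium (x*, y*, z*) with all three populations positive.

x* ≈ 140, y* ≈ 25.5, z* ≈ 8.89

From dz/dt = 0: 0.0161y* = 0.411, so y* = 25.5.
From dx/dt = 0: 0.847(1 - x*/438) = 0.0226·25.5, giving x* = 438·(1 - 0.681) = 140.
From dy/dt = 0: 0.00545·140 - 0.377 = 0.0432z*, so z* = 0.384/0.0432 = 8.89.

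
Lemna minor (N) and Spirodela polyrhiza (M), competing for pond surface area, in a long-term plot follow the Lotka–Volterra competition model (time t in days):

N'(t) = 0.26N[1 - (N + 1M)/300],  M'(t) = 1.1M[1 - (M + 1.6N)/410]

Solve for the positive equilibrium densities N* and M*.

N* ≈ 183, M* ≈ 117

Setting both brackets to zero gives the nullclines N + 1M = 300 and 1.6N + M = 410.
Substituting M = 410 - 1.6N into the first: N(1 - 1·1.6) = 300 - 1·410.
So N* = -110/-0.6 = 183, and then M* = 410 - 1.6·183 = 117.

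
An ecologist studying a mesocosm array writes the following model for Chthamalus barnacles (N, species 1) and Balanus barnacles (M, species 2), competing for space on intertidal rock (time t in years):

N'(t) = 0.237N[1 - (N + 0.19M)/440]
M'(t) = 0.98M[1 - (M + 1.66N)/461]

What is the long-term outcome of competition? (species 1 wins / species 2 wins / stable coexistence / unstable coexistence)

Compare the nullcline intercepts: K1/α12 = 440/0.19 = 2320 > K2 = 461; K2/α21 = 461/1.66 = 278 < K1 = 440.
Since the inequalities point opposite ways, species 1 can invade but species 2 cannot.

species 1 excludes species 2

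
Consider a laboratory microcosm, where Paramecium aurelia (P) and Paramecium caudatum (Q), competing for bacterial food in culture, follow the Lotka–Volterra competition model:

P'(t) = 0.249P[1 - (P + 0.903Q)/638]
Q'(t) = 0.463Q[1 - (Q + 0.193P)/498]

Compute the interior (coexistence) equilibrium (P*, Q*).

Setting both brackets to zero gives the nullclines P + 0.903Q = 638 and 0.193P + Q = 498.
Substituting Q = 498 - 0.193P into the first: P(1 - 0.903·0.193) = 638 - 0.903·498.
So P* = 188/0.826 = 228, and then Q* = 498 - 0.193·228 = 454.

P* ≈ 228, Q* ≈ 454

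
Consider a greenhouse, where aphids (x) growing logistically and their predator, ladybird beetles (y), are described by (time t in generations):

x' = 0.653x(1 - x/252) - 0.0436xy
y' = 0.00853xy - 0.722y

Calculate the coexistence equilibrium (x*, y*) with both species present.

x* ≈ 84.6, y* ≈ 9.95

From dy/dt = 0 with y > 0: 0.00853x* = 0.722, so x* = 84.6.
Substitute into dx/dt = 0: 0.653(1 - 84.6/252) = 0.0436y*.
The bracket is 0.664, giving y* = 0.434/0.0436 = 9.95.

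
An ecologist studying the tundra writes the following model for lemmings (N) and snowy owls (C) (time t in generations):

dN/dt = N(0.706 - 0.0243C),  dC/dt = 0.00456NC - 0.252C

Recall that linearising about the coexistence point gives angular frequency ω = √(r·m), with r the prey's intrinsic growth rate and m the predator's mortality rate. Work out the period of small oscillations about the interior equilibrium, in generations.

T ≈ 14.9 generations

Here r = 0.706 and m = 0.252, so r·m = 0.178.
ω = √0.178 = 0.422 per generation, hence T = 2π/ω ≈ 14.9 generations.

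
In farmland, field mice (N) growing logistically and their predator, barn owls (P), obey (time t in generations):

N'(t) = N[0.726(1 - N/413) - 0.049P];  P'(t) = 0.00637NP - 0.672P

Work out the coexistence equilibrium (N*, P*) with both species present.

From dP/dt = 0 with P > 0: 0.00637N* = 0.672, so N* = 105.
Substitute into dN/dt = 0: 0.726(1 - 105/413) = 0.049P*.
The bracket is 0.745, giving P* = 0.541/0.049 = 11.

N* ≈ 105, P* ≈ 11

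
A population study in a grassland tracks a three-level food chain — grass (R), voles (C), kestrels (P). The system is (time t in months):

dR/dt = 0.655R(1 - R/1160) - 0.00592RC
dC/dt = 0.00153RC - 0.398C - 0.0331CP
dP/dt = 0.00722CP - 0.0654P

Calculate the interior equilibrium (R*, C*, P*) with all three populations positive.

From dP/dt = 0: 0.00722C* = 0.0654, so C* = 9.06.
From dR/dt = 0: 0.655(1 - R*/1160) = 0.00592·9.06, giving R* = 1160·(1 - 0.0819) = 1070.
From dC/dt = 0: 0.00153·1070 - 0.398 = 0.0331P*, so P* = 1.23/0.0331 = 37.2.

R* ≈ 1070, C* ≈ 9.06, P* ≈ 37.2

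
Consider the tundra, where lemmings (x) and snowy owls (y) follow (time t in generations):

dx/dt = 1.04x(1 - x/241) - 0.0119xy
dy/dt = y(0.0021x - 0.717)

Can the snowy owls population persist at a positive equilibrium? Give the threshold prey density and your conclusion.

Threshold x = 341; K < 341, so no, the predator goes extinct.

The predator equation gives dy/dt > 0 only when x > 0.717/0.0021 = 341.
Without the predator, x → K = 241. Since 241 < 341, the predator cannot invade.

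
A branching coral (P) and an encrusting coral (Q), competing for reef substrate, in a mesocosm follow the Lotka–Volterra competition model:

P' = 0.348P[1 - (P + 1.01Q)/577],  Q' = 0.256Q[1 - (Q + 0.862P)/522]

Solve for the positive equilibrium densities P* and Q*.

Setting both brackets to zero gives the nullclines P + 1.01Q = 577 and 0.862P + Q = 522.
Substituting Q = 522 - 0.862P into the first: P(1 - 1.01·0.862) = 577 - 1.01·522.
So P* = 49.8/0.129 = 385, and then Q* = 522 - 0.862·385 = 190.

P* ≈ 385, Q* ≈ 190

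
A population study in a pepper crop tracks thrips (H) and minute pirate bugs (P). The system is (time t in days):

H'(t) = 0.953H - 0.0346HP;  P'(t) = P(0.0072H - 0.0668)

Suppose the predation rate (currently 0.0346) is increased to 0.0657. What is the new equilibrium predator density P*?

At the interior fixed point, setting dH/dt = 0 with H > 0 fixes P* = (prey growth rate)/(HP coefficient) — independent of the other coefficients.
With the change, P* = 0.953/0.0657 = 14.5; it falls from 27.5.

P* ≈ 14.5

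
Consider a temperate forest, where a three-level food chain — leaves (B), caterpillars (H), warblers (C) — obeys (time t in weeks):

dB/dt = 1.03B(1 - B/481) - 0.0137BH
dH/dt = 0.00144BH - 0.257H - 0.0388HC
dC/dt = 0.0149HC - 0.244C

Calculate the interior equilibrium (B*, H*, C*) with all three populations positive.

From dC/dt = 0: 0.0149H* = 0.244, so H* = 16.4.
From dB/dt = 0: 1.03(1 - B*/481) = 0.0137·16.4, giving B* = 481·(1 - 0.218) = 376.
From dH/dt = 0: 0.00144·376 - 0.257 = 0.0388C*, so C* = 0.285/0.0388 = 7.34.

B* ≈ 376, H* ≈ 16.4, C* ≈ 7.34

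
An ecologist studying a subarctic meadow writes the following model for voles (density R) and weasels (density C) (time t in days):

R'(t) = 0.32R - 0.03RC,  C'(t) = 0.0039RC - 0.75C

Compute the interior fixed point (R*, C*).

R* ≈ 192, C* ≈ 10.7

Set dC/dt = 0 with C > 0: 0.0039R - 0.75 = 0, so R* = 0.75/0.0039 = 192.
Set dR/dt = 0 with R > 0: 0.32 - 0.03C = 0, so C* = 0.32/0.03 = 10.7.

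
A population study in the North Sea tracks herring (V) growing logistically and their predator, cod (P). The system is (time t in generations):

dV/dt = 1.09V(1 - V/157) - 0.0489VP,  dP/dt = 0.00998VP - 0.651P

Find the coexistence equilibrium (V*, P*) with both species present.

From dP/dt = 0 with P > 0: 0.00998V* = 0.651, so V* = 65.2.
Substitute into dV/dt = 0: 1.09(1 - 65.2/157) = 0.0489P*.
The bracket is 0.585, giving P* = 0.637/0.0489 = 13.

V* ≈ 65.2, P* ≈ 13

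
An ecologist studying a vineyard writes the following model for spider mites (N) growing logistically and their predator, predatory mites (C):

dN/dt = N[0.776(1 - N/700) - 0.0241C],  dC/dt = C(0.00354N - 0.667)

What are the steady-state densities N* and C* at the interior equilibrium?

From dC/dt = 0 with C > 0: 0.00354N* = 0.667, so N* = 188.
Substitute into dN/dt = 0: 0.776(1 - 188/700) = 0.0241C*.
The bracket is 0.731, giving C* = 0.567/0.0241 = 23.5.

N* ≈ 188, C* ≈ 23.5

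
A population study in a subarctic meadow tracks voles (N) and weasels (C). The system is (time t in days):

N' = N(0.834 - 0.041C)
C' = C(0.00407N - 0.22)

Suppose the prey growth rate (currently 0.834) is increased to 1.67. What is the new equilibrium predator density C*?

C* ≈ 40.7

At the interior fixed point, setting dN/dt = 0 with N > 0 fixes C* = (prey growth rate)/(NC coefficient) — independent of the other coefficients.
With the change, C* = 1.67/0.041 = 40.7; it rises from 20.3.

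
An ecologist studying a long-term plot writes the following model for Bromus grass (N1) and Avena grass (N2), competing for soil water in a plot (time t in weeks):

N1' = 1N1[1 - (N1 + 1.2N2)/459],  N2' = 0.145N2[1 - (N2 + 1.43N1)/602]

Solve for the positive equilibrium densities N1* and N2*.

N1* ≈ 368, N2* ≈ 75.9

Setting both brackets to zero gives the nullclines N1 + 1.2N2 = 459 and 1.43N1 + N2 = 602.
Substituting N2 = 602 - 1.43N1 into the first: N1(1 - 1.2·1.43) = 459 - 1.2·602.
So N1* = -263/-0.716 = 368, and then N2* = 602 - 1.43·368 = 75.9.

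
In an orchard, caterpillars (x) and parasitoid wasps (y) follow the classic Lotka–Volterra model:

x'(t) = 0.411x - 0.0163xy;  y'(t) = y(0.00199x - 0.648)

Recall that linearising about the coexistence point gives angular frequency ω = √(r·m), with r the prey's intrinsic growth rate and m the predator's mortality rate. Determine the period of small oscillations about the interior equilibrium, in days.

T ≈ 12.2 days

Here r = 0.411 and m = 0.648, so r·m = 0.266.
ω = √0.266 = 0.516 per day, hence T = 2π/ω ≈ 12.2 days.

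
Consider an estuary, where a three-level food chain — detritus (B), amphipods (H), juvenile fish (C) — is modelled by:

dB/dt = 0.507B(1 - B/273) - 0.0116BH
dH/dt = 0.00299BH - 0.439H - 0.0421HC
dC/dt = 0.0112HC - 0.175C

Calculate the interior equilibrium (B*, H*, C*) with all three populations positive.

From dC/dt = 0: 0.0112H* = 0.175, so H* = 15.6.
From dB/dt = 0: 0.507(1 - B*/273) = 0.0116·15.6, giving B* = 273·(1 - 0.357) = 175.
From dH/dt = 0: 0.00299·175 - 0.439 = 0.0421C*, so C* = 0.0855/0.0421 = 2.03.

B* ≈ 175, H* ≈ 15.6, C* ≈ 2.03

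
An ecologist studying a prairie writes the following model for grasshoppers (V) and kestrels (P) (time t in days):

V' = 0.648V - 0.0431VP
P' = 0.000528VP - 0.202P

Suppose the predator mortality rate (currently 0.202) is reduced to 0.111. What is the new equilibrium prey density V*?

At the interior fixed point, setting dP/dt = 0 with P > 0 fixes V* = (predator death rate)/(VP coefficient) — independent of the other coefficients.
With the change, V* = 0.111/0.000528 = 210; it falls from 383.

V* ≈ 210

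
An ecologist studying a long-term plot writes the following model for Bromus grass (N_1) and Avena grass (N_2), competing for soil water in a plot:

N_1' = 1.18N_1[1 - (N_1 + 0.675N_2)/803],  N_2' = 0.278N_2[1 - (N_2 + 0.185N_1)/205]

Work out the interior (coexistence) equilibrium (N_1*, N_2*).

Setting both brackets to zero gives the nullclines N_1 + 0.675N_2 = 803 and 0.185N_1 + N_2 = 205.
Substituting N_2 = 205 - 0.185N_1 into the first: N_1(1 - 0.675·0.185) = 803 - 0.675·205.
So N_1* = 665/0.875 = 759, and then N_2* = 205 - 0.185·759 = 64.5.

N_1* ≈ 759, N_2* ≈ 64.5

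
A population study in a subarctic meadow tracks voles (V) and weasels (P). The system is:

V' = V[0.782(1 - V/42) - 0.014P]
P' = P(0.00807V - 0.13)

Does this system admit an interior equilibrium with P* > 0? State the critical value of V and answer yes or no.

The predator equation gives dP/dt > 0 only when V > 0.13/0.00807 = 16.1.
Without the predator, V → K = 42. Since 42 > 16.1, the predator can invade and persist.

Threshold V = 16.1; K > 16.1, so yes, the predator persists.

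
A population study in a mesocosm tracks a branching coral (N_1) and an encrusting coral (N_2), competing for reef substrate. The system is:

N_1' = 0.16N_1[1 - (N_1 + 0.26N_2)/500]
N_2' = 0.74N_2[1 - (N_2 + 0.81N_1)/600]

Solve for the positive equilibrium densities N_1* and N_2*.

N_1* ≈ 436, N_2* ≈ 247

Setting both brackets to zero gives the nullclines N_1 + 0.26N_2 = 500 and 0.81N_1 + N_2 = 600.
Substituting N_2 = 600 - 0.81N_1 into the first: N_1(1 - 0.26·0.81) = 500 - 0.26·600.
So N_1* = 344/0.789 = 436, and then N_2* = 600 - 0.81·436 = 247.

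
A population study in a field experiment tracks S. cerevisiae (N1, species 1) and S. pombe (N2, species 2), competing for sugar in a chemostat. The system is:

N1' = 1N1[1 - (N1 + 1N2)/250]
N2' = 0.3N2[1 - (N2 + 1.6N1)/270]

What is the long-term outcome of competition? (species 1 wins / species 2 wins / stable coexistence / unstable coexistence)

Compare the nullcline intercepts: K1/α12 = 250/1 = 250 < K2 = 270; K2/α21 = 270/1.6 = 169 < K1 = 250.
Since both are reversed, neither can invade when rare; the interior point is a saddle.

unstable coexistence (outcome depends on initial conditions)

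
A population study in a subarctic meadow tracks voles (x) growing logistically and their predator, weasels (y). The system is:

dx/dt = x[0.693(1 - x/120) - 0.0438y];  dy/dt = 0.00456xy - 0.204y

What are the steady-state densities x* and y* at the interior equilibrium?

From dy/dt = 0 with y > 0: 0.00456x* = 0.204, so x* = 44.7.
Substitute into dx/dt = 0: 0.693(1 - 44.7/120) = 0.0438y*.
The bracket is 0.627, giving y* = 0.435/0.0438 = 9.92.

x* ≈ 44.7, y* ≈ 9.92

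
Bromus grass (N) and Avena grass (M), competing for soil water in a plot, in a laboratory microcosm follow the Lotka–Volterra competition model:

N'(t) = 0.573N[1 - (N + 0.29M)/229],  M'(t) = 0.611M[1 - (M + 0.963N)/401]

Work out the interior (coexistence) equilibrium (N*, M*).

N* ≈ 156, M* ≈ 250

Setting both brackets to zero gives the nullclines N + 0.29M = 229 and 0.963N + M = 401.
Substituting M = 401 - 0.963N into the first: N(1 - 0.29·0.963) = 229 - 0.29·401.
So N* = 113/0.721 = 156, and then M* = 401 - 0.963·156 = 250.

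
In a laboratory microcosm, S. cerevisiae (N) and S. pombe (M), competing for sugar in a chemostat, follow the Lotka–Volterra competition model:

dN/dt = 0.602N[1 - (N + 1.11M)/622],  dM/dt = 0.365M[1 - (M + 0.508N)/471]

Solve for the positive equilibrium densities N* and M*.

Setting both brackets to zero gives the nullclines N + 1.11M = 622 and 0.508N + M = 471.
Substituting M = 471 - 0.508N into the first: N(1 - 1.11·0.508) = 622 - 1.11·471.
So N* = 99.2/0.436 = 227, and then M* = 471 - 0.508·227 = 355.

N* ≈ 227, M* ≈ 355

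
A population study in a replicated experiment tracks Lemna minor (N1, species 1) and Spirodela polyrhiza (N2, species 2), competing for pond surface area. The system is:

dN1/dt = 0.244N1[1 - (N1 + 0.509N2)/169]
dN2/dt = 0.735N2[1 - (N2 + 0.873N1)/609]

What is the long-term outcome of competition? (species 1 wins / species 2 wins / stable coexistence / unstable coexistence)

Compare the nullcline intercepts: K1/α12 = 169/0.509 = 332 < K2 = 609; K2/α21 = 609/0.873 = 698 > K1 = 169.
Since the inequalities point opposite ways, species 2 can invade but species 1 cannot.

species 2 excludes species 1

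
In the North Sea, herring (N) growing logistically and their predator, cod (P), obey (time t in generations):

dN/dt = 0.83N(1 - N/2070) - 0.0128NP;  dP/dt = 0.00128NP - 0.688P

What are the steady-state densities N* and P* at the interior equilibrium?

From dP/dt = 0 with P > 0: 0.00128N* = 0.688, so N* = 537.
Substitute into dN/dt = 0: 0.83(1 - 537/2070) = 0.0128P*.
The bracket is 0.74, giving P* = 0.614/0.0128 = 48.

N* ≈ 537, P* ≈ 48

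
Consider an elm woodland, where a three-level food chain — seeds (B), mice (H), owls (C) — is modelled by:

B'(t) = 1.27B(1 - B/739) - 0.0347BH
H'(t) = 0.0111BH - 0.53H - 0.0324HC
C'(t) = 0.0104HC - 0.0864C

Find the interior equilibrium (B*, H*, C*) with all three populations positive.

From dC/dt = 0: 0.0104H* = 0.0864, so H* = 8.31.
From dB/dt = 0: 1.27(1 - B*/739) = 0.0347·8.31, giving B* = 739·(1 - 0.227) = 571.
From dH/dt = 0: 0.0111·571 - 0.53 = 0.0324C*, so C* = 5.81/0.0324 = 179.

B* ≈ 571, H* ≈ 8.31, C* ≈ 179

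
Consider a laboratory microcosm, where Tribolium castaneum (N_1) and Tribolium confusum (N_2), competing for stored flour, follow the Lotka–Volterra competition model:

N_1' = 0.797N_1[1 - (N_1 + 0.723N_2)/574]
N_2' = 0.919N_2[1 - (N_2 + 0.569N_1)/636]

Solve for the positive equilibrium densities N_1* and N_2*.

N_1* ≈ 194, N_2* ≈ 526

Setting both brackets to zero gives the nullclines N_1 + 0.723N_2 = 574 and 0.569N_1 + N_2 = 636.
Substituting N_2 = 636 - 0.569N_1 into the first: N_1(1 - 0.723·0.569) = 574 - 0.723·636.
So N_1* = 114/0.589 = 194, and then N_2* = 636 - 0.569·194 = 526.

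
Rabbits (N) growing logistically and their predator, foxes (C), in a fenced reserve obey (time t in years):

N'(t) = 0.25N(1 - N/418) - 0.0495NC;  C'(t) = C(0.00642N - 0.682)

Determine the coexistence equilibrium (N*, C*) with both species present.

From dC/dt = 0 with C > 0: 0.00642N* = 0.682, so N* = 106.
Substitute into dN/dt = 0: 0.25(1 - 106/418) = 0.0495C*.
The bracket is 0.746, giving C* = 0.186/0.0495 = 3.77.

N* ≈ 106, C* ≈ 3.77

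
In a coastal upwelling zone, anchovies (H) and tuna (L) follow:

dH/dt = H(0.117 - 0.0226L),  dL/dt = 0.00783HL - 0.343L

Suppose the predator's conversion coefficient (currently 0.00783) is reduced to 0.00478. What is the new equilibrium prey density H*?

At the interior fixed point, setting dL/dt = 0 with L > 0 fixes H* = (predator death rate)/(HL coefficient) — independent of the other coefficients.
With the change, H* = 0.343/0.00478 = 71.8; it rises from 43.8.

H* ≈ 71.8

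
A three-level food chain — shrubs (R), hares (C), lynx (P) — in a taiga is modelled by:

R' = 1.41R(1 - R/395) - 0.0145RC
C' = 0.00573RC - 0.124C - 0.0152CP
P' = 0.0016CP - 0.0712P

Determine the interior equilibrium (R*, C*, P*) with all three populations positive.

From dP/dt = 0: 0.0016C* = 0.0712, so C* = 44.5.
From dR/dt = 0: 1.41(1 - R*/395) = 0.0145·44.5, giving R* = 395·(1 - 0.458) = 214.
From dC/dt = 0: 0.00573·214 - 0.124 = 0.0152P*, so P* = 1.1/0.0152 = 72.6.

R* ≈ 214, C* ≈ 44.5, P* ≈ 72.6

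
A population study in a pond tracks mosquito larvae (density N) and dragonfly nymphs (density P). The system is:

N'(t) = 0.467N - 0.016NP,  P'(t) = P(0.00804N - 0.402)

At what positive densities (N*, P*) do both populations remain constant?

Set dP/dt = 0 with P > 0: 0.00804N - 0.402 = 0, so N* = 0.402/0.00804 = 50.
Set dN/dt = 0 with N > 0: 0.467 - 0.016P = 0, so P* = 0.467/0.016 = 29.2.

N* ≈ 50, P* ≈ 29.2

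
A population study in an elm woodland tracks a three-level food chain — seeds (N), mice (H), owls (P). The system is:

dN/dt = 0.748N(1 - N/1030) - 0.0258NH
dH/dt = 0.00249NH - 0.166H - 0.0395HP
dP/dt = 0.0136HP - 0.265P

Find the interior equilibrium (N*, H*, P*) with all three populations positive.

From dP/dt = 0: 0.0136H* = 0.265, so H* = 19.5.
From dN/dt = 0: 0.748(1 - N*/1030) = 0.0258·19.5, giving N* = 1030·(1 - 0.672) = 338.
From dH/dt = 0: 0.00249·338 - 0.166 = 0.0395P*, so P* = 0.675/0.0395 = 17.1.

N* ≈ 338, H* ≈ 19.5, P* ≈ 17.1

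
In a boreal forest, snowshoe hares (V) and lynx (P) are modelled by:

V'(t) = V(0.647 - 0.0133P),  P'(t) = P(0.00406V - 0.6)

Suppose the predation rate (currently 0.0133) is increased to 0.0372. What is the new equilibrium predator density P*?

At the interior fixed point, setting dV/dt = 0 with V > 0 fixes P* = (prey growth rate)/(VP coefficient) — independent of the other coefficients.
With the change, P* = 0.647/0.0372 = 17.4; it falls from 48.6.

P* ≈ 17.4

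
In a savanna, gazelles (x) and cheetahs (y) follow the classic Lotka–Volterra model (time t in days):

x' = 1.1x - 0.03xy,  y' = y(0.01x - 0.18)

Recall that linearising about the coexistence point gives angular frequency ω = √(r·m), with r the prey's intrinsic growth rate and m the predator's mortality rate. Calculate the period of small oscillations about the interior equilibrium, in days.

Here r = 1.1 and m = 0.18, so r·m = 0.198.
ω = √0.198 = 0.445 per day, hence T = 2π/ω ≈ 14.1 days.

T ≈ 14.1 days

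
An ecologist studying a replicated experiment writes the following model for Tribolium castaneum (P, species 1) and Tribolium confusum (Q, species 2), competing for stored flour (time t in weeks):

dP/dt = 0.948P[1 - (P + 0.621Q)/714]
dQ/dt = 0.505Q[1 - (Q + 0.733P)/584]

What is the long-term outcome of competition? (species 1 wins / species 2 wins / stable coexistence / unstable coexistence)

stable coexistence

Compare the nullcline intercepts: K1/α12 = 714/0.621 = 1150 > K2 = 584; K2/α21 = 584/0.733 = 797 > K1 = 714.
Since both inequalities hold, each species can invade when rare, so the interior equilibrium is stable.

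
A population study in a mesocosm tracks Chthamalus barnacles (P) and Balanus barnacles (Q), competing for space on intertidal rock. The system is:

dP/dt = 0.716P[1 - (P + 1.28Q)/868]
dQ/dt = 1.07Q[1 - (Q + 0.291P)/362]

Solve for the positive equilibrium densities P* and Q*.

Setting both brackets to zero gives the nullclines P + 1.28Q = 868 and 0.291P + Q = 362.
Substituting Q = 362 - 0.291P into the first: P(1 - 1.28·0.291) = 868 - 1.28·362.
So P* = 405/0.628 = 645, and then Q* = 362 - 0.291·645 = 174.

P* ≈ 645, Q* ≈ 174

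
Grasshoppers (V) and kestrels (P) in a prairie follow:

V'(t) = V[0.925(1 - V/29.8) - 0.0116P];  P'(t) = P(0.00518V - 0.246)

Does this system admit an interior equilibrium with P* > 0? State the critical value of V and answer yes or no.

Threshold V = 47.5; K < 47.5, so no, the predator goes extinct.

The predator equation gives dP/dt > 0 only when V > 0.246/0.00518 = 47.5.
Without the predator, V → K = 29.8. Since 29.8 < 47.5, the predator cannot invade.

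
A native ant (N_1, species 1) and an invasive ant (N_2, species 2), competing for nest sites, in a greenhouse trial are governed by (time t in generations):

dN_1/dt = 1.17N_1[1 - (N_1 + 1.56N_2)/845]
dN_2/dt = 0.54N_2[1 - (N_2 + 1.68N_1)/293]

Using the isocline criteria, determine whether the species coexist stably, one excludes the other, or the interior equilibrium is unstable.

Compare the nullcline intercepts: K1/α12 = 845/1.56 = 542 > K2 = 293; K2/α21 = 293/1.68 = 174 < K1 = 845.
Since the inequalities point opposite ways, species 1 can invade but species 2 cannot.

species 1 excludes species 2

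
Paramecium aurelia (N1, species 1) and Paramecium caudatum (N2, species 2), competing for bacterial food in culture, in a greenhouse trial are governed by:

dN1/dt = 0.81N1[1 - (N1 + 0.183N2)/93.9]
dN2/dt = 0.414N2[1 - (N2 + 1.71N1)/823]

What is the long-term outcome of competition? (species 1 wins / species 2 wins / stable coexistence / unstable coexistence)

Compare the nullcline intercepts: K1/α12 = 93.9/0.183 = 513 < K2 = 823; K2/α21 = 823/1.71 = 481 > K1 = 93.9.
Since the inequalities point opposite ways, species 2 can invade but species 1 cannot.

species 2 excludes species 1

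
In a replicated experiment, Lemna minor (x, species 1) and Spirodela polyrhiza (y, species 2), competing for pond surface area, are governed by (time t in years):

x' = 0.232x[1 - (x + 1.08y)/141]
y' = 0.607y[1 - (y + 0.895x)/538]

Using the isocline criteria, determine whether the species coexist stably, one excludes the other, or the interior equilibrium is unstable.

species 2 excludes species 1

Compare the nullcline intercepts: K1/α12 = 141/1.08 = 131 < K2 = 538; K2/α21 = 538/0.895 = 601 > K1 = 141.
Since the inequalities point opposite ways, species 2 can invade but species 1 cannot.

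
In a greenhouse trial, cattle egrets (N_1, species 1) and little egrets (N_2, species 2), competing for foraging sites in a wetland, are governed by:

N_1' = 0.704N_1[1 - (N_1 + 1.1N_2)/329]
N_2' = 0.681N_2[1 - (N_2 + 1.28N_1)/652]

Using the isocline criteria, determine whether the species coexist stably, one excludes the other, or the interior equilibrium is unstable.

species 2 excludes species 1

Compare the nullcline intercepts: K1/α12 = 329/1.1 = 299 < K2 = 652; K2/α21 = 652/1.28 = 509 > K1 = 329.
Since the inequalities point opposite ways, species 2 can invade but species 1 cannot.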